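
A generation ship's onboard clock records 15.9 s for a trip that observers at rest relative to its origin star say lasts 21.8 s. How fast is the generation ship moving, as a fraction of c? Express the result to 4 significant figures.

0.6841c

γ = Δt/Δτ = 21.8/15.9 = 1.3711.
β = √(1 − 1/γ²) = √(1 − 0.531939) = √0.468061 = 0.6841.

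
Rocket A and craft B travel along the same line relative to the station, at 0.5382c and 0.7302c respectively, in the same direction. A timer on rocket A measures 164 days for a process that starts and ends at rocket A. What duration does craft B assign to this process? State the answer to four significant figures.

Speed of rocket A in craft B's frame: u = (v_A − v_B)/(1 − v_A v_B/c²) = (0.5382 − 0.7302)/(1 − 0.5382×0.7302) = −0.192/0.60700636 = −0.31631; |u| = 0.31631c.
γ for this relative speed: γ = 1/√(1 − 0.100052) = 1.0541.
The clock on rocket A records proper time, so craft B measures Δt = γΔτ = 1.0541 × 164 = 172.9 days.

172.9 days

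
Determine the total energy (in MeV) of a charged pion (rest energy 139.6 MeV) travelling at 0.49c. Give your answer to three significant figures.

160 MeV

β² = 0.2401, so γ = 1/√0.7599 = 1.1472.
Total energy: E = γmc² = 1.1472 × 139.6 MeV = 160 MeV.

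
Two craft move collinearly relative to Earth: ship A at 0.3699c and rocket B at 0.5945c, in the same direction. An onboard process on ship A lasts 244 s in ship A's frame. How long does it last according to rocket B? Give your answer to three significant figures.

255 s

Speed of ship A in rocket B's frame: u = (v_A − v_B)/(1 − v_A v_B/c²) = (0.3699 − 0.5945)/(1 − 0.3699×0.5945) = −0.2246/0.78009445 = −0.28791; |u| = 0.28791c.
γ for this relative speed: γ = 1/√(1 − 0.0828922) = 1.0442.
Ship A's interval is proper; time dilation gives Δt_B = γΔτ = 1.0442 × 244 s = 255 s.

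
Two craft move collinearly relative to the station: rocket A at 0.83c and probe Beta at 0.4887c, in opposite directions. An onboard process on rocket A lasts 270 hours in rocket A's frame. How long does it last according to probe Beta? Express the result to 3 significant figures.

780 hours

The velocity of rocket A relative to probe Beta is (0.83 + 0.4887)c / (1 + 0.83×0.4887) = 0.93816c; relative speed 0.93816c.
At |u| = 0.93816c, γ = (1 − 0.880144)^(−1/2) = 2.8885.
Rocket A's interval is proper; time dilation gives Δt_B = γΔτ = 2.8885 × 270 hours = 780 hours.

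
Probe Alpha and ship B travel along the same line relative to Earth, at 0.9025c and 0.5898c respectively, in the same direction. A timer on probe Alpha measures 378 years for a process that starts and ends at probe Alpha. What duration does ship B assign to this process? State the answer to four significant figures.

Transform probe Alpha's velocity into ship B's frame: (0.9025 − 0.5898)/(1 − 0.9025·0.5898) = 0.3127/0.4677055, so the relative speed is 0.66858c.
γ for this relative speed: γ = 1/√(1 − 0.446999) = 1.3447.
The clock on probe Alpha records proper time, so ship B measures Δt = γΔτ = 1.3447 × 378 = 508.3 years.

508.3 years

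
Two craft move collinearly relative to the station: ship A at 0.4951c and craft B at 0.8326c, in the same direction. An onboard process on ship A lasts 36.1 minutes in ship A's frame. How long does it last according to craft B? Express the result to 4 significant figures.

44.09 minutes

Transform ship A's velocity into craft B's frame: (0.4951 − 0.8326)/(1 − 0.4951·0.8326) = −0.3375/0.58777974, so the relative speed is 0.57419c.
γ for this relative speed: γ = 1/√(1 − 0.329694) = 1.2214.
The clock on ship A records proper time, so craft B measures Δt = γΔτ = 1.2214 × 36.1 = 44.09 minutes.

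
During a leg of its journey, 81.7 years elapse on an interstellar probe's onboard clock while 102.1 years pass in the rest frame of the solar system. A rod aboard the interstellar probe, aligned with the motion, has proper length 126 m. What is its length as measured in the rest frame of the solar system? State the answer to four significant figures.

100.8 m

γ = Δt/Δτ = 102.1/81.7 = 1.24969.
L = L₀/γ = 126/1.24969 = 100.8 m.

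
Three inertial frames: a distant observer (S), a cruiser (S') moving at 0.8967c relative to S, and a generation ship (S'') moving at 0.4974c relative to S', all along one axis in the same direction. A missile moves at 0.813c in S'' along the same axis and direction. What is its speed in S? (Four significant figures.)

Apply u = (u'+v)/(1+u'v) twice. Missile in the cruiser frame: (0.813+0.4974)/(1+0.813·0.4974) = 1.3104/1.4043862 = 0.93308c.
That velocity, transformed to the rest frame of a distant observer: (0.93308+0.8967)/(1+0.93308·0.8967) = 1.82978/1.836692836 = 0.99624c.

0.9962c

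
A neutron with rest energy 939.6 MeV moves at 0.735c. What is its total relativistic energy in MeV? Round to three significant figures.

Lorentz factor: γ = (1 − 0.540225)^(−1/2) = 1.4748.
Total energy: E = γmc² = 1.4748 × 939.6 MeV = 1390 MeV.

1390 MeV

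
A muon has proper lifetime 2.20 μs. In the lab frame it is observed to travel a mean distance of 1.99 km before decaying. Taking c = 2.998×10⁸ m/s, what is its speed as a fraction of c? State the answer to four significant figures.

Let x = d/(cτ) = 1990 m / (2.998×10⁸ m/s × 2.200×10^-6 s) = 3.0172. Since d = βγcτ, x = βγ = β/√(1−β²).
Solving: β² = x²/(1+x²) = 9.1035/10.1035 = 0.901024, so β = 0.9492.

0.9492c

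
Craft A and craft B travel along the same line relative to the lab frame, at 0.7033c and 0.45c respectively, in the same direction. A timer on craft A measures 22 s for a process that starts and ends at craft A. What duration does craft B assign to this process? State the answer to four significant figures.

23.69 s

The velocity of craft A relative to craft B is (0.7033 − 0.45)c / (1 − 0.7033×0.45) = 0.37058c; relative speed 0.37058c.
At |u| = 0.37058c, γ = (1 − 0.13733)^(−1/2) = 1.0767.
Craft A's interval is proper; time dilation gives Δt_B = γΔτ = 1.0767 × 22 s = 23.69 s.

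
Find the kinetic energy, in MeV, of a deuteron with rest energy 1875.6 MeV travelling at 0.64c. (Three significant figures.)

With β = 0.64, γ = 1/√(1 − 0.64²) = 1/√0.5904 = 1.30145.
Kinetic energy: K = (γ − 1)mc² = (1.30145 − 1) × 1875.6 MeV = 0.30145 × 1875.6 = 565 MeV.

565 MeV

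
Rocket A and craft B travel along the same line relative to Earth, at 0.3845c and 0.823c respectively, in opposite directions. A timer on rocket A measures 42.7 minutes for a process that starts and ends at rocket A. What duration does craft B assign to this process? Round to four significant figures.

107.2 minutes

The velocity of rocket A relative to craft B is (0.3845 + 0.823)c / (1 + 0.3845×0.823) = 0.91724c; relative speed 0.91724c.
γ for this relative speed: γ = 1/√(1 − 0.841329) = 2.5104.
The clock on rocket A records proper time, so craft B measures Δt = γΔτ = 2.5104 × 42.7 = 107.2 minutes.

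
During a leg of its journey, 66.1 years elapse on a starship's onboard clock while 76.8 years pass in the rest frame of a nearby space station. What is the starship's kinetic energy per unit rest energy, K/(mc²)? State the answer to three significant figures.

0.162

The time-dilation ratio gives γ = 76.8/66.1 = 1.16188.
Since K = (γ−1)mc², K/(mc²) = 1.16188 − 1 = 0.162.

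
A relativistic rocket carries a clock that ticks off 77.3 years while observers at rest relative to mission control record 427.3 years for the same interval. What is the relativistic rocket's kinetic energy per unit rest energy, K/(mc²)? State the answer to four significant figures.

4.528

The time-dilation ratio gives γ = 427.3/77.3 = 5.52781.
Since K = (γ−1)mc², K/(mc²) = 5.52781 − 1 = 4.528.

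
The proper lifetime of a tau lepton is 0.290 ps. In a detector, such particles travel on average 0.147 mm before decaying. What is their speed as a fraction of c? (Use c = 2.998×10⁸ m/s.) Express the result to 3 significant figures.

0.861c

Lab distance = (lab lifetime)·v = γτ·βc, so βγ = d/(cτ) = 1.470×10^-4/(2.998×10⁸ × 2.900×10^-13) = 1.6908.
With βγ = 1.6908: γ² = 1 + (βγ)² = 3.8588, and β = (βγ)/γ = 1.6908/1.96438 = 0.861.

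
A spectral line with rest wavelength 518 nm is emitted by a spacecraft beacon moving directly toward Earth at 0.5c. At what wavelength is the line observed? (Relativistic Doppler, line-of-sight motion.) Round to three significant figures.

299 nm

Relativistic Doppler for wavelength: λ_obs = λ_src · √((1−β)/(1+β)).
With β = 0.5: factor = √(0.5/1.5) = 0.57735.
λ_obs = 518 × 0.57735 = 299 nm.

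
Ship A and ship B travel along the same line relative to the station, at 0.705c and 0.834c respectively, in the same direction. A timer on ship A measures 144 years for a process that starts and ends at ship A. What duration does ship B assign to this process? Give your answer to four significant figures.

Speed of ship A in ship B's frame: u = (v_A − v_B)/(1 − v_A v_B/c²) = (0.705 − 0.834)/(1 − 0.705×0.834) = −0.129/0.41203 = −0.31308; |u| = 0.31308c.
γ for this relative speed: γ = 1/√(1 − 0.0980191) = 1.0529.
The clock on ship A records proper time, so ship B measures Δt = γΔτ = 1.0529 × 144 = 151.6 years.

151.6 years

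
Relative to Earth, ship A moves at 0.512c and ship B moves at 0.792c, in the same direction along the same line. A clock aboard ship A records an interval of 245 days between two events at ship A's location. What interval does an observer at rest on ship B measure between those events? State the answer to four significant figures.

Speed of ship A in ship B's frame: u = (v_A − v_B)/(1 − v_A v_B/c²) = (0.512 − 0.792)/(1 − 0.512×0.792) = −0.28/0.594496 = −0.47099; |u| = 0.47099c.
At |u| = 0.47099c, γ = (1 − 0.221832)^(−1/2) = 1.1336.
Ship A's interval is proper; time dilation gives Δt_B = γΔτ = 1.1336 × 245 days = 277.7 days.

277.7 days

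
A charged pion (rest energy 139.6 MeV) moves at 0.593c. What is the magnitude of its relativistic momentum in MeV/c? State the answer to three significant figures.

Lorentz factor: γ = (1 − 0.351649)^(−1/2) = 1.2419.
Momentum: p = γβ·mc = 1.2419 × 0.593 × 139.6 MeV/c = 103 MeV/c.

103 MeV/c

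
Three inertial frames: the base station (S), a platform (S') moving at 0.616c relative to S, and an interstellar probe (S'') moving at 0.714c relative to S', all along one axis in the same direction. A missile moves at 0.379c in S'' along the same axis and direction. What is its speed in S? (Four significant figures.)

0.9649c

Apply u = (u'+v)/(1+u'v) twice. Missile in the platform frame: (0.379+0.714)/(1+0.379·0.714) = 1.093/1.270606 = 0.86022c.
That velocity, transformed to the rest frame of the base station: (0.86022+0.616)/(1+0.86022·0.616) = 1.47622/1.52989552 = 0.96492c.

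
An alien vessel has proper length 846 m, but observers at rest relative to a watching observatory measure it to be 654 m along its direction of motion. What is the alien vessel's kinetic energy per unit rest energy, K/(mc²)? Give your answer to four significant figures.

0.2936

From L = L₀/γ: γ = 846/654 = 1.29358.
K/(mc²) = γ − 1 = 1.29358 − 1 = 0.2936.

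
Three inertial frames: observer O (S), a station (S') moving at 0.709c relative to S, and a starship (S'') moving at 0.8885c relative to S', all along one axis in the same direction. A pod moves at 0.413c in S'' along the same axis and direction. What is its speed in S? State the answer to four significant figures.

First combine the pod and starship (S''→S'): u₁ = (0.413 + 0.8885)/(1 + 0.413×0.8885) = 1.3015/1.3669505 = 0.95212.
Then combine with the station (S'→S): u = (0.95212 + 0.709)/(1 + 0.95212×0.709) = 1.66112/1.67505308 = 0.99168.

0.9917c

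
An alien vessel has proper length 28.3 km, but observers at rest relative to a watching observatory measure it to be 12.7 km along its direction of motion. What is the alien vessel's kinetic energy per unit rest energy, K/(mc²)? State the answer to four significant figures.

γ = L₀/L = 28.3/12.7 = 2.22835.
K/(mc²) = γ − 1 = 2.22835 − 1 = 1.228.

1.228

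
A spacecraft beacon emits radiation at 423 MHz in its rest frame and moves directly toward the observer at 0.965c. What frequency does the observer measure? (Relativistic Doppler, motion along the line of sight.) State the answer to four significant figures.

Relativistic Doppler (source moving toward): f_obs = f_src · √((1+β)/(1−β)).
With β = 0.965: factor = √(1.965/0.035) = 7.4929.
f_obs = 423 × 7.4929 = 3169 MHz.

3169 MHz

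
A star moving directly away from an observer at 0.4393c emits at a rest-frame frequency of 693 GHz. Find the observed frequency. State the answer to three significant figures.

433 GHz

Relativistic Doppler (source moving away): f_obs = f_src · √((1−β)/(1+β)).
With β = 0.4393: factor = √(0.5607/1.4393) = 0.62415.
f_obs = 693 × 0.62415 = 433 GHz.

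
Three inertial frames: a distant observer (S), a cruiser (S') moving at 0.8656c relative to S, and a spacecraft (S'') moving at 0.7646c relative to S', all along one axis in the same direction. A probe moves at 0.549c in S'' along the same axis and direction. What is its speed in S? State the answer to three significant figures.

Compose velocities in two stages. Stage 1 (into S'): u₁ = (0.549+0.7646)/(1+0.549×0.7646) = 0.92522.
Stage 2 (into S): u = (0.92522+0.8656)/(1+0.92522×0.8656) = 0.99442, so the speed is 0.994c.

0.994c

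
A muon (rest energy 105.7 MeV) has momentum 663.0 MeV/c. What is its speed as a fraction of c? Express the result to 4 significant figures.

0.9875c

βγ = pc/(mc²) = 663.0/105.7 = 6.2725.
Since γ² = 1 + (βγ)² = 40.3443, γ = √40.3443 = 6.35172, and β = (βγ)/γ = 6.2725/6.35172 = 0.9875.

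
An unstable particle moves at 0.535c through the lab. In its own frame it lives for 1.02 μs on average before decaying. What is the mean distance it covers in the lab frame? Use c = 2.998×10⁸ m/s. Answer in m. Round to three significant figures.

194 m

γ = 1/√(1 − β²) = 1/√(1 − 0.286225) = 1/√0.713775 = 1/0.844852 = 1.1836.
Lab-frame lifetime: Δt = γτ = 1.1836 × 1.02 μs = 1.2073 μs.
Distance: d = vΔt = 0.535 × 2.998×10⁸ m/s × 1.2073×10^-6 s = 194 m.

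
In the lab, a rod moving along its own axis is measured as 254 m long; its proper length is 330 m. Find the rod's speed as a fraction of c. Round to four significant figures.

0.6384c

Length contraction gives γ = L₀/L = 330/254 = 1.2992.
β = √(1 − 1/γ²) = √0.407555 = 0.6384.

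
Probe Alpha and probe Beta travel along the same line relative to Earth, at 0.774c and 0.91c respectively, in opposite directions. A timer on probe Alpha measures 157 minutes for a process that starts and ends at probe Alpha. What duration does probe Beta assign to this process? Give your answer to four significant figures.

1019 minutes

Transform probe Alpha's velocity into probe Beta's frame: (0.774 + 0.91)/(1 + 0.774·0.91) = 1.684/1.70434, so the relative speed is 0.98807c.
At |u| = 0.98807c, γ = (1 − 0.976282)^(−1/2) = 6.4932.
Probe Alpha's interval is proper; time dilation gives Δt_B = γΔτ = 6.4932 × 157 minutes = 1019 minutes.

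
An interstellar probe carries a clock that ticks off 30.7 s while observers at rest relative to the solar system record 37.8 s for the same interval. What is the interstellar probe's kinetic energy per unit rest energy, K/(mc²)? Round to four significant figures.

γ = Δt/Δτ = 37.8/30.7 = 1.23127.
K/(mc²) = γ − 1 = 1.23127 − 1 = 0.2313.

0.2313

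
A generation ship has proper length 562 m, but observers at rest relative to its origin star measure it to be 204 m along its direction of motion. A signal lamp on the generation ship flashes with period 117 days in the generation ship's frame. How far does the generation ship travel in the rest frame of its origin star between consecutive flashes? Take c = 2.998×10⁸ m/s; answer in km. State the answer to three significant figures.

Length contraction gives γ = L₀/L = 562/204 = 2.7549.
β = √(1 − 1/γ²) = 0.93179. Lab-frame period = γτ = 2.7549×117 days = 322.32 days. Distance = βc × γτ = 0.93179 × 2.998×10⁸ m/s × 27848448 s = 7.7795×10^15 m = 7.78×10^12 km.

7.78×10^12 km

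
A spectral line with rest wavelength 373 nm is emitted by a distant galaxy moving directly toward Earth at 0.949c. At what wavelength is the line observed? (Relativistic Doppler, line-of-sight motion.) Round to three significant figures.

60.3 nm

Relativistic Doppler for wavelength: λ_obs = λ_src · √((1−β)/(1+β)).
With β = 0.949: factor = √(0.051/1.949) = 0.16176.
λ_obs = 373 × 0.16176 = 60.3 nm.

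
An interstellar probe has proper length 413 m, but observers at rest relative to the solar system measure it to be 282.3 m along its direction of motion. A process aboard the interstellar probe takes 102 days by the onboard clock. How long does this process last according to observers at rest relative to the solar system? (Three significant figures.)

149 days

From L = L₀/γ: γ = 413/282.3 = 1.46298.
The same γ dilates the second interval: 1.46298 × 102 days = 149 days.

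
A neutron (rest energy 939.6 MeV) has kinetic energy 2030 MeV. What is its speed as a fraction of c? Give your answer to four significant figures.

γ = 1 + K/(mc²) = 1 + 2030/939.6 = 3.1605.
β = √(1 − 1/γ²) = √(1 − 0.100113) = √0.899887 = 0.9486.

0.9486c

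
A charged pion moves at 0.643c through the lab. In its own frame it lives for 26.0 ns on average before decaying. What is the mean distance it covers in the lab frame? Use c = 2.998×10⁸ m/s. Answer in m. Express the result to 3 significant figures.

Lorentz factor: γ = (1 − 0.413449)^(−1/2) = 1.3057.
Lab-frame lifetime: Δt = γτ = 1.3057 × 26.0 ns = 33.948 ns.
Distance: d = vΔt = 0.643 × 2.998×10⁸ m/s × 3.3948×10^-8 s = 6.54 m.

6.54 m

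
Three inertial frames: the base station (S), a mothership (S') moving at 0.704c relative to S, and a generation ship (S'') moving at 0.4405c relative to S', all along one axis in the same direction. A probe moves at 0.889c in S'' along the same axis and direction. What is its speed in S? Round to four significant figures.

0.9921c

Compose velocities in two stages. Stage 1 (into S'): u₁ = (0.889+0.4405)/(1+0.889×0.4405) = 0.95537.
Stage 2 (into S): u = (0.95537+0.704)/(1+0.95537×0.704) = 0.9921, so the speed is 0.9921c.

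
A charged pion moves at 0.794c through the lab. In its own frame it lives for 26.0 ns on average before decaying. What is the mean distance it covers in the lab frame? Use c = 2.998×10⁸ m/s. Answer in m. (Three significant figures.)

β² = 0.630436, so γ = 1/√0.369564 = 1.645.
Lab-frame lifetime: Δt = γτ = 1.645 × 26.0 ns = 42.77 ns.
Distance: d = vΔt = 0.794 × 2.998×10⁸ m/s × 4.2770×10^-8 s = 10.2 m.

10.2 m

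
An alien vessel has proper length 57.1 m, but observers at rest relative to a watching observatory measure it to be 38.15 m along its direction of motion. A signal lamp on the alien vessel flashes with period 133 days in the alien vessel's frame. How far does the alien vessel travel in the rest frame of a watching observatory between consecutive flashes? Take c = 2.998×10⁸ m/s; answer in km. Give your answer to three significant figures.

From L = L₀/γ: γ = 57.1/38.15 = 1.49672.
β = √(1 − 1/γ²) = 0.74405. Lab-frame period = γτ = 1.49672×133 days = 199.06 days. Distance = βc × γτ = 0.74405 × 2.998×10⁸ m/s × 17198784 s = 3.8365×10^15 m = 3.84×10^12 km.

3.84×10^12 km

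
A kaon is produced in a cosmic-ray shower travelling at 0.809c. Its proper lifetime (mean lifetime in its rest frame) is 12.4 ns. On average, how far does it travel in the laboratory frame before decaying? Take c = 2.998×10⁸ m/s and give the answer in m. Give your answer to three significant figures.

5.12 m

With β = 0.809, γ = 1/√(1 − 0.809²) = 1/√0.345519 = 1.7012.
Lab-frame lifetime: Δt = γτ = 1.7012 × 12.4 ns = 21.095 ns.
Distance: d = vΔt = 0.809 × 2.998×10⁸ m/s × 2.1095×10^-8 s = 5.12 m.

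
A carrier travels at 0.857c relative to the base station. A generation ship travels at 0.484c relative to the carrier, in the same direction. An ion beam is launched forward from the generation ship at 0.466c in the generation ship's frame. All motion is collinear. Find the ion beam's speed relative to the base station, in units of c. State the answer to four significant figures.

0.9807c

First combine the ion beam and generation ship (S''→S'): u₁ = (0.466 + 0.484)/(1 + 0.466×0.484) = 0.95/1.225544 = 0.77517.
Then combine with the carrier (S'→S): u = (0.77517 + 0.857)/(1 + 0.77517×0.857) = 1.63217/1.66432069 = 0.98068.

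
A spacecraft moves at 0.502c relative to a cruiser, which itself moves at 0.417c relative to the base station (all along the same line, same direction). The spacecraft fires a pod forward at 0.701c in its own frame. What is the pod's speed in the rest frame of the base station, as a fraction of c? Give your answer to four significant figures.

0.9532c

Apply u = (u'+v)/(1+u'v) twice. Pod in the cruiser frame: (0.701+0.502)/(1+0.701·0.502) = 1.203/1.351902 = 0.88986c.
That velocity, transformed to the rest frame of the base station: (0.88986+0.417)/(1+0.88986·0.417) = 1.30686/1.37107162 = 0.95317c.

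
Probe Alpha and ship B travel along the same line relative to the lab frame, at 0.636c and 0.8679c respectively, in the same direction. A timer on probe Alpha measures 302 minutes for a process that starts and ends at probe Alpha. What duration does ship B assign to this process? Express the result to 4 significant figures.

353.0 minutes

Transform probe Alpha's velocity into ship B's frame: (0.636 − 0.8679)/(1 − 0.636·0.8679) = −0.2319/0.4480156, so the relative speed is 0.51762c.
γ for this relative speed: γ = 1/√(1 − 0.26793) = 1.1688.
Probe Alpha's interval is proper; time dilation gives Δt_B = γΔτ = 1.1688 × 302 minutes = 353.0 minutes.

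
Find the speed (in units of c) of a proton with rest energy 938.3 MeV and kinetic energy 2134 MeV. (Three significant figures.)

γ = 1 + K/(mc²) = 1 + 2134/938.3 = 3.2743.
β = √(1 − 1/γ²) = √(1 − 0.0932745) = √0.9067255 = 0.952.

0.952c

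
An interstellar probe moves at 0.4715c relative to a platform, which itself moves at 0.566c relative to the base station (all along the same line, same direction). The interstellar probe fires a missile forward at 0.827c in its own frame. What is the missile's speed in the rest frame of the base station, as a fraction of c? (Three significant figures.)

First combine the missile and interstellar probe (S''→S'): u₁ = (0.827 + 0.4715)/(1 + 0.827×0.4715) = 1.2985/1.3899305 = 0.93422.
Then combine with the platform (S'→S): u = (0.93422 + 0.566)/(1 + 0.93422×0.566) = 1.50022/1.52876852 = 0.98133.

0.981c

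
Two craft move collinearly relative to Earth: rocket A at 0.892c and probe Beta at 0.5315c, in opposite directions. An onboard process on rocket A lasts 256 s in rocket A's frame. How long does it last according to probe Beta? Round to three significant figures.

986 s

Speed of rocket A in probe Beta's frame: u = (v_A + v_B)/(1 + v_A v_B/c²) = (0.892 + 0.5315)/(1 + 0.892×0.5315) = 1.4235/1.474098 = 0.96568; |u| = 0.96568c.
γ for this relative speed: γ = 1/√(1 − 0.932538) = 3.8501.
The clock on rocket A records proper time, so probe Beta measures Δt = γΔτ = 3.8501 × 256 = 986 s.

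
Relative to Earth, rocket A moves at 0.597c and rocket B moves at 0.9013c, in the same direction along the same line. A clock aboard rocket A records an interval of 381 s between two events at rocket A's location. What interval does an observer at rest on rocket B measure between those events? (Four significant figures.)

506.4 s

Transform rocket A's velocity into rocket B's frame: (0.597 − 0.9013)/(1 − 0.597·0.9013) = −0.3043/0.4619239, so the relative speed is 0.65877c.
At |u| = 0.65877c, γ = (1 − 0.433978)^(−1/2) = 1.3292.
Rocket A's interval is proper; time dilation gives Δt_B = γΔτ = 1.3292 × 381 s = 506.4 s.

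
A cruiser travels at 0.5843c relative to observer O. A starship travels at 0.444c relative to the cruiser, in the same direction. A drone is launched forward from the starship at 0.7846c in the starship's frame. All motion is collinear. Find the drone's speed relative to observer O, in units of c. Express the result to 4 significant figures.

0.9759c

Compose velocities in two stages. Stage 1 (into S'): u₁ = (0.7846+0.444)/(1+0.7846×0.444) = 0.91118.
Stage 2 (into S): u = (0.91118+0.5843)/(1+0.91118×0.5843) = 0.97591, so the speed is 0.9759c.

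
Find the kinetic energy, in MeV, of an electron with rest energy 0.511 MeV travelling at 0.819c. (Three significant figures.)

0.380 MeV

With β = 0.819, γ = 1/√(1 − 0.819²) = 1/√0.329239 = 1.74279.
Kinetic energy: K = (γ − 1)mc² = (1.74279 − 1) × 0.511 MeV = 0.74279 × 0.511 = 0.380 MeV.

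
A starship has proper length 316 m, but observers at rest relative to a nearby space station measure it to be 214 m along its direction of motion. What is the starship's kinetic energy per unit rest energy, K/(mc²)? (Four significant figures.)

0.4766

γ = L₀/L = 316/214 = 1.47664.
Since K = (γ−1)mc², K/(mc²) = 1.47664 − 1 = 0.4766.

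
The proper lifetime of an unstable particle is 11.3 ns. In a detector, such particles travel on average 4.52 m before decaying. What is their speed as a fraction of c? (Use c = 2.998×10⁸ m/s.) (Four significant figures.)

d = βγcτ ⇒ βγ = d/(cτ) = 4.520 m / (3.38774 m) = 1.3342.
β = (βγ)/√(1+(βγ)²) = 1.3342/√2.78009 = 0.8002.

0.8002c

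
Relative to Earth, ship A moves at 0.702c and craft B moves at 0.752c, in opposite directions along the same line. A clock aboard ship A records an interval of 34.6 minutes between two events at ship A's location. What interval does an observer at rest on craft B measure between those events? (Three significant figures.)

The velocity of ship A relative to craft B is (0.702 + 0.752)c / (1 + 0.702×0.752) = 0.95163c; relative speed 0.95163c.
At |u| = 0.95163c, γ = (1 − 0.9056)^(−1/2) = 3.2547.
Ship A's interval is proper; time dilation gives Δt_B = γΔτ = 3.2547 × 34.6 minutes = 113 minutes.

113 minutes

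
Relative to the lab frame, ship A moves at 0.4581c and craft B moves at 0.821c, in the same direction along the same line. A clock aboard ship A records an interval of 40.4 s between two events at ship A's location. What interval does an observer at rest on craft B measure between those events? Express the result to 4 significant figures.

Transform ship A's velocity into craft B's frame: (0.4581 − 0.821)/(1 − 0.4581·0.821) = −0.3629/0.6238999, so the relative speed is 0.58166c.
At |u| = 0.58166c, γ = (1 − 0.338328)^(−1/2) = 1.2294.
Ship A's interval is proper; time dilation gives Δt_B = γΔτ = 1.2294 × 40.4 s = 49.67 s.

49.67 s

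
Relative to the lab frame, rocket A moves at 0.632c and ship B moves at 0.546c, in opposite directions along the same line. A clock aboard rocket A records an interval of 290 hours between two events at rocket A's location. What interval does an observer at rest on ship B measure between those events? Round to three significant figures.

The velocity of rocket A relative to ship B is (0.632 + 0.546)c / (1 + 0.632×0.546) = 0.87579c; relative speed 0.87579c.
γ for this relative speed: γ = 1/√(1 − 0.767008) = 2.0717.
Rocket A's interval is proper; time dilation gives Δt_B = γΔτ = 2.0717 × 290 hours = 601 hours.

601 hours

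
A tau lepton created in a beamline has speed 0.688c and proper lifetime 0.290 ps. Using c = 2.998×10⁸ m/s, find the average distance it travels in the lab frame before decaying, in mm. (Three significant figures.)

0.0824 mm

γ = 1/√(1 − β²) = 1/√(1 − 0.473344) = 1/√0.526656 = 1/0.725711 = 1.378.
Lab-frame lifetime: Δt = γτ = 1.378 × 0.290 ps = 0.39962 ps.
Distance: d = vΔt = 0.688 × 2.998×10⁸ m/s × 3.9962×10^-13 s = 8.24×10^-5 m = 0.0824 mm.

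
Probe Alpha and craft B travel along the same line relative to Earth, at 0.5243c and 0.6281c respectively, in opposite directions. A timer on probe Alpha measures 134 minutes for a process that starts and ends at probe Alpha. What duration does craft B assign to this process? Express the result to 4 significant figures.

268.8 minutes

The velocity of probe Alpha relative to craft B is (0.5243 + 0.6281)c / (1 + 0.5243×0.6281) = 0.86691c; relative speed 0.86691c.
At |u| = 0.86691c, γ = (1 − 0.751533)^(−1/2) = 2.0062.
The clock on probe Alpha records proper time, so craft B measures Δt = γΔτ = 2.0062 × 134 = 268.8 minutes.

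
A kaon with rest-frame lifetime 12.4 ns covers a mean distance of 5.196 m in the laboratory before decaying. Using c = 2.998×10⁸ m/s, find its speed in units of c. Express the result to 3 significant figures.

0.813c

Lab distance = (lab lifetime)·v = γτ·βc, so βγ = d/(cτ) = 5.196/(2.998×10⁸ × 1.240×10^-8) = 1.3977.
With βγ = 1.3977: γ² = 1 + (βγ)² = 2.95357, and β = (βγ)/γ = 1.3977/1.7186 = 0.813.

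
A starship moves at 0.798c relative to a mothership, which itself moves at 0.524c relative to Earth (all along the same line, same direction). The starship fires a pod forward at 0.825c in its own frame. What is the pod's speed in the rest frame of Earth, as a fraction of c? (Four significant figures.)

Apply u = (u'+v)/(1+u'v) twice. Pod in the mothership frame: (0.825+0.798)/(1+0.825·0.798) = 1.623/1.65835 = 0.97868c.
That velocity, transformed to the rest frame of Earth: (0.97868+0.524)/(1+0.97868·0.524) = 1.50268/1.51282832 = 0.99329c.

0.9933c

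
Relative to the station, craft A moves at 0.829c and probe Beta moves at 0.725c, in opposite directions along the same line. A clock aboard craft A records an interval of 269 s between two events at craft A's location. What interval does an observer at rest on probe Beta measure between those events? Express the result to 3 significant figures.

Transform craft A's velocity into probe Beta's frame: (0.829 + 0.725)/(1 + 0.829·0.725) = 1.554/1.601025, so the relative speed is 0.97063c.
γ for this relative speed: γ = 1/√(1 − 0.942123) = 4.1567.
Craft A's interval is proper; time dilation gives Δt_B = γΔτ = 4.1567 × 269 s = 1120 s.

1120 s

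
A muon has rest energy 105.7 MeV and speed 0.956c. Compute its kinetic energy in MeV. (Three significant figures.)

γ = 1/√(1 − β²) = 1/√(1 − 0.913936) = 1/√0.086064 = 1/0.293367 = 3.4087.
Kinetic energy: K = (γ − 1)mc² = (3.4087 − 1) × 105.7 MeV = 2.4087 × 105.7 = 255 MeV.

255 MeV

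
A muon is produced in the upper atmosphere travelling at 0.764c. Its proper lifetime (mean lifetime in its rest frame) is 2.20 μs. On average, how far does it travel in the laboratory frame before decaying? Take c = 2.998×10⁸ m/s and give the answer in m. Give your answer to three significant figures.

With β = 0.764, γ = 1/√(1 − 0.764²) = 1/√0.416304 = 1.5499.
Lab-frame lifetime: Δt = γτ = 1.5499 × 2.20 μs = 3.4098 μs.
Distance: d = vΔt = 0.764 × 2.998×10⁸ m/s × 3.4098×10^-6 s = 781 m.

781 m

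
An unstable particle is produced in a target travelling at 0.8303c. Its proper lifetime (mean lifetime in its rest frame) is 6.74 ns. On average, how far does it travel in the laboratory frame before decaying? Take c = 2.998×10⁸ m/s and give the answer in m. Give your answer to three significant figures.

β² = 0.68939809, so γ = 1/√0.31060191 = 1.7943.
Lab-frame lifetime: Δt = γτ = 1.7943 × 6.74 ns = 12.094 ns.
Distance: d = vΔt = 0.8303 × 2.998×10⁸ m/s × 1.2094×10^-8 s = 3.01 m.

3.01 m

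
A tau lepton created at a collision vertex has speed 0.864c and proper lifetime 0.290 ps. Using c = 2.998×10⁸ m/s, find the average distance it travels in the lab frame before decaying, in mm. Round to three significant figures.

0.149 mm

Lorentz factor: γ = (1 − 0.746496)^(−1/2) = 1.9861.
Lab-frame lifetime: Δt = γτ = 1.9861 × 0.290 ps = 0.57597 ps.
Distance: d = vΔt = 0.864 × 2.998×10⁸ m/s × 5.7597×10^-13 s = 1.49×10^-4 m = 0.149 mm.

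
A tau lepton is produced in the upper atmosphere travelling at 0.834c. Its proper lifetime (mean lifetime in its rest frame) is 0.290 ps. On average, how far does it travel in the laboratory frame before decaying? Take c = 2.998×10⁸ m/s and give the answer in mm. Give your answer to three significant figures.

β² = 0.695556, so γ = 1/√0.304444 = 1.8124.
Lab-frame lifetime: Δt = γτ = 1.8124 × 0.290 ps = 0.5256 ps.
Distance: d = vΔt = 0.834 × 2.998×10⁸ m/s × 5.2560×10^-13 s = 1.31×10^-4 m = 0.131 mm.

0.131 mm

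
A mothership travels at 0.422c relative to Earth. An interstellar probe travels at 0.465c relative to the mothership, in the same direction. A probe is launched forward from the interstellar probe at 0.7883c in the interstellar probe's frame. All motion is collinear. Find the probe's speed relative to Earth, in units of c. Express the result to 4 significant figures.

First combine the probe and interstellar probe (S''→S'): u₁ = (0.7883 + 0.465)/(1 + 0.7883×0.465) = 1.2533/1.3665595 = 0.91712.
Then combine with the mothership (S'→S): u = (0.91712 + 0.422)/(1 + 0.91712×0.422) = 1.33912/1.38702464 = 0.96546.

0.9655c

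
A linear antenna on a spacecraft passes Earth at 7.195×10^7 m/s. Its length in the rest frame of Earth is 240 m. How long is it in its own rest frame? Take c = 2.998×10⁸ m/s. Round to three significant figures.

β = v/c = (7.195×10^7 m/s)/(2.998×10⁸ m/s) = 0.239993.
γ = 1/√(1 − β²) = 1/√(1 − 0.05759664) = 1/√0.9424034 = 1/0.970775 = 1.0301.
Proper length: L₀ = γ·L = 1.0301 × 240 = 247 m.

247 m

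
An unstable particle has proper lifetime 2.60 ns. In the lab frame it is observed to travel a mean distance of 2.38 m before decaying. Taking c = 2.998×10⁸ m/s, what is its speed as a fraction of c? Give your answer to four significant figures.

d = βγcτ ⇒ βγ = d/(cτ) = 2.380 m / (0.77948 m) = 3.0533.
β = (βγ)/√(1+(βγ)²) = 3.0533/√10.32264 = 0.9503.

0.9503c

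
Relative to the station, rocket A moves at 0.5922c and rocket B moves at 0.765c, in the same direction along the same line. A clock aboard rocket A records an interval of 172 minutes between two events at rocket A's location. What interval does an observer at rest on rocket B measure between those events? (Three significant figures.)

The velocity of rocket A relative to rocket B is (0.5922 − 0.765)c / (1 − 0.5922×0.765) = −0.31592c; relative speed 0.31592c.
At |u| = 0.31592c, γ = (1 − 0.0998054)^(−1/2) = 1.054.
The clock on rocket A records proper time, so rocket B measures Δt = γΔτ = 1.054 × 172 = 181 minutes.

181 minutes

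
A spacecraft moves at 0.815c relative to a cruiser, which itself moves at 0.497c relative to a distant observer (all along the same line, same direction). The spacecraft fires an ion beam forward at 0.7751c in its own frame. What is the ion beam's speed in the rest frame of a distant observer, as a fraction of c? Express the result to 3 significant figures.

0.991c

Compose velocities in two stages. Stage 1 (into S'): u₁ = (0.7751+0.815)/(1+0.7751×0.815) = 0.9745.
Stage 2 (into S): u = (0.9745+0.497)/(1+0.9745×0.497) = 0.99136, so the speed is 0.991c.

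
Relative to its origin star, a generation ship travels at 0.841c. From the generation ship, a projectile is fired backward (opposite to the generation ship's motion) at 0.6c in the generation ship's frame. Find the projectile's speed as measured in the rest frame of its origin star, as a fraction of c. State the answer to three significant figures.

0.486c

In units of c, u = (u' + v)/(1 + u'v) with u' = −0.6 and v = 0.841.
Numerator: −0.6 + 0.841 = 0.241. Denominator: 1 + (−0.6)(0.841) = 0.4954.
u = 0.241/0.4954 = 0.48648, so the speed is 0.486c.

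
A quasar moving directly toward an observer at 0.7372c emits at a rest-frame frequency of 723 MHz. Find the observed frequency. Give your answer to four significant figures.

Relativistic Doppler (source moving toward): f_obs = f_src · √((1+β)/(1−β)).
With β = 0.7372: factor = √(1.7372/0.2628) = 2.5711.
f_obs = 723 × 2.5711 = 1859 MHz.

1859 MHz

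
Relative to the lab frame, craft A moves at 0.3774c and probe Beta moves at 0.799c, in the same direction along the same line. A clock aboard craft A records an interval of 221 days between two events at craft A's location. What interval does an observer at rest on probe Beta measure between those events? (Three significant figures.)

Transform craft A's velocity into probe Beta's frame: (0.3774 − 0.799)/(1 − 0.3774·0.799) = −0.4216/0.6984574, so the relative speed is 0.60362c.
At |u| = 0.60362c, γ = (1 − 0.364357)^(−1/2) = 1.2543.
Craft A's interval is proper; time dilation gives Δt_B = γΔτ = 1.2543 × 221 days = 277 days.

277 days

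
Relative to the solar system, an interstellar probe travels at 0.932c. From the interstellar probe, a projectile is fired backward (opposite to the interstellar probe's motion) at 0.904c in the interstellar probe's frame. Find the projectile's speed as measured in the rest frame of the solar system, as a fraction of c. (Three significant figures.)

0.178c

Relativistic velocity addition: u = (u' + v)/(1 + u'v/c²), with u' = −0.904c and v = 0.932c.
Numerator: −0.904 + 0.932 = 0.028. Denominator: 1 + (−0.904)(0.932) = 0.157472.
u = 0.028/0.157472 = 0.17781, so the speed is 0.178c.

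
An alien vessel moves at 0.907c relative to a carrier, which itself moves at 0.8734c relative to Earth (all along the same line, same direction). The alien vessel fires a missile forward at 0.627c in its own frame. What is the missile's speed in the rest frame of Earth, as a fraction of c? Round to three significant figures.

0.998c

Apply u = (u'+v)/(1+u'v) twice. Missile in the carrier frame: (0.627+0.907)/(1+0.627·0.907) = 1.534/1.568689 = 0.97789c.
That velocity, transformed to the rest frame of Earth: (0.97789+0.8734)/(1+0.97789·0.8734) = 1.85129/1.854089126 = 0.99849c.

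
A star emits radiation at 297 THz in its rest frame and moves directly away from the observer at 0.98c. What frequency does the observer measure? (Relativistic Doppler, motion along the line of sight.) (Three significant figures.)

Relativistic Doppler (source moving away): f_obs = f_src · √((1−β)/(1+β)).
With β = 0.98: factor = √(0.02/1.98) = 0.1005.
f_obs = 297 × 0.1005 = 29.8 THz.

29.8 THz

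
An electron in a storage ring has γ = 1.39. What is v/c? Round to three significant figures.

β = √(1 − 1/γ²) = √(1 − 1/1.9321) = √0.482428 = 0.695.

0.695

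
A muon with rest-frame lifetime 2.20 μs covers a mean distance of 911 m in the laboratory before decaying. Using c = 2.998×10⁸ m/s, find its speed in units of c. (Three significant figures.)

0.810c

Lab distance = (lab lifetime)·v = γτ·βc, so βγ = d/(cτ) = 911.0/(2.998×10⁸ × 2.200×10^-6) = 1.3812.
With βγ = 1.3812: γ² = 1 + (βγ)² = 2.90771, and β = (βγ)/γ = 1.3812/1.7052 = 0.810.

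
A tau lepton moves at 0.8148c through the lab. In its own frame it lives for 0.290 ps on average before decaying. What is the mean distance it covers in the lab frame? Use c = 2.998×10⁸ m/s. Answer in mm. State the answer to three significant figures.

0.122 mm

With β = 0.8148, γ = 1/√(1 − 0.8148²) = 1/√0.33610096 = 1.7249.
Lab-frame lifetime: Δt = γτ = 1.7249 × 0.290 ps = 0.50022 ps.
Distance: d = vΔt = 0.8148 × 2.998×10⁸ m/s × 5.0022×10^-13 s = 1.22×10^-4 m = 0.122 mm.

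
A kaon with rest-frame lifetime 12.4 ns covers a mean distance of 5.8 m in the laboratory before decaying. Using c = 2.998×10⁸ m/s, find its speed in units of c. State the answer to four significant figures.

d = βγcτ ⇒ βγ = d/(cτ) = 5.800 m / (3.71752 m) = 1.5602.
β = (βγ)/√(1+(βγ)²) = 1.5602/√3.43422 = 0.8419.

0.8419c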